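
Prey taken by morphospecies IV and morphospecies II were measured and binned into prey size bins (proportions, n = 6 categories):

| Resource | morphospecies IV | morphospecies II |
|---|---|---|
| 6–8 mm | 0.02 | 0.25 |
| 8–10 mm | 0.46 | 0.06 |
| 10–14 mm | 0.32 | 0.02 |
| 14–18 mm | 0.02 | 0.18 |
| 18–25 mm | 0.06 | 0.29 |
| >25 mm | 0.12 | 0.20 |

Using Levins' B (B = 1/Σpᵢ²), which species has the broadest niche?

Σp_IVᵢ² = 0.02² + 0.46² + 0.32² + 0.02² + 0.06² + 0.12² = 0.0004 + 0.2116 + 0.1024 + 0.0004 + 0.0036 + 0.0144 = 0.3328
B_IV = 1 / 0.3328 = 3.0048
Σp_IIᵢ² = 0.25² + 0.06² + 0.02² + 0.18² + 0.29² + 0.20² = 0.0625 + 0.0036 + 0.0004 + 0.0324 + 0.0841 + 0.0400 = 0.2230
B_II = 1 / 0.2230 = 4.4843
Highest B → broadest niche (most generalist): morphospecies II (B = 4.48).

morphospecies II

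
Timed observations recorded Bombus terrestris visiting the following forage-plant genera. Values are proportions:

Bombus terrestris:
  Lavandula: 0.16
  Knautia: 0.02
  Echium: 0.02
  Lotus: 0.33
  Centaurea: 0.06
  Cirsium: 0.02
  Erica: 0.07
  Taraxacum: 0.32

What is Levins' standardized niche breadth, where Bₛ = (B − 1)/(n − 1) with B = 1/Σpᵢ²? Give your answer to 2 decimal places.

0.44

Σpᵢ² = 0.16² + 0.02² + 0.02² + 0.33² + 0.06² + 0.02² + 0.07² + 0.32² = 0.0256 + 0.0004 + 0.0004 + 0.1089 + 0.0036 + 0.0004 + 0.0049 + 0.1024 = 0.2466
B = 1 / 0.2466 = 4.0552
Bₛ = (B − 1)/(n − 1) = (4.0552 − 1)/(8 − 1) = 3.0552/7 = 0.4365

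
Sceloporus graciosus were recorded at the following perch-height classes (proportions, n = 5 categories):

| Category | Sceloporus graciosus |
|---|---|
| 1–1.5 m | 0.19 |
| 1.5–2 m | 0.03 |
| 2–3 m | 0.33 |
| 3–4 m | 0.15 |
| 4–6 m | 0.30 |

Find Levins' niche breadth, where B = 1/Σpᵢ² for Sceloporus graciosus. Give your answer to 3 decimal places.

3.870

Σpᵢ² = 0.19² + 0.03² + 0.33² + 0.15² + 0.30² = 0.0361 + 0.0009 + 0.1089 + 0.0225 + 0.0900 = 0.2584
B = 1 / 0.2584 = 3.86997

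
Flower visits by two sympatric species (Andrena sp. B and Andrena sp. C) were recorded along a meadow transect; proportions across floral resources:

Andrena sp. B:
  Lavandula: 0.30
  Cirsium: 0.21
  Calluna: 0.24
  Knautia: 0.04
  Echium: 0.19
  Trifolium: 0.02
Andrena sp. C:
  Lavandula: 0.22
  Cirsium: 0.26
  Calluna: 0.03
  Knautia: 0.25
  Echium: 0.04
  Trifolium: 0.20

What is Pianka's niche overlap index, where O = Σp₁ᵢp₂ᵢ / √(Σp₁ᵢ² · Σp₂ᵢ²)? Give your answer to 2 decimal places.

Σ p₁ᵢp₂ᵢ = 0.0660 + 0.0546 + 0.0072 + 0.0100 + 0.0076 + 0.0040 = 0.1494
Σp_1ᵢ² = 0.30² + 0.21² + 0.24² + 0.04² + 0.19² + 0.02² = 0.0900 + 0.0441 + 0.0576 + 0.0016 + 0.0361 + 0.0004 = 0.2298
Σp_2ᵢ² = 0.22² + 0.26² + 0.03² + 0.25² + 0.04² + 0.20² = 0.0484 + 0.0676 + 0.0009 + 0.0625 + 0.0016 + 0.0400 = 0.2210
O = 0.1494 / √(0.2298 × 0.2210) = 0.1494 / 0.22536 = 0.6629

0.66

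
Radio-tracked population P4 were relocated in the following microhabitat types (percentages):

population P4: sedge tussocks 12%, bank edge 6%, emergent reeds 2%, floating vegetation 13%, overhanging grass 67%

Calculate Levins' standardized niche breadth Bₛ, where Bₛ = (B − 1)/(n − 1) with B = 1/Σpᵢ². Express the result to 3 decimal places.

Convert percentages to proportions (divide by 100).
Σpᵢ² = 0.12² + 0.06² + 0.02² + 0.13² + 0.67² = 0.0144 + 0.0036 + 0.0004 + 0.0169 + 0.4489 = 0.4842
B = 1 / 0.4842 = 2.06526
Bₛ = (B − 1)/(n − 1) = (2.06526 − 1)/(5 − 1) = 1.06526/4 = 0.26632

0.266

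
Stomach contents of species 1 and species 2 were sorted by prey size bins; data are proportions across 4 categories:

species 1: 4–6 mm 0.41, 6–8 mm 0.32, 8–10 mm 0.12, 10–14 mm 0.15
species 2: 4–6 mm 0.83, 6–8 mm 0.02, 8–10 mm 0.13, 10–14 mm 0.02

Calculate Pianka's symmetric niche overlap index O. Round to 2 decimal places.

Σ p₁ᵢp₂ᵢ = 0.3403 + 0.0064 + 0.0156 + 0.0030 = 0.3653
Σp_1ᵢ² = 0.41² + 0.32² + 0.12² + 0.15² = 0.1681 + 0.1024 + 0.0144 + 0.0225 = 0.3074
Σp_2ᵢ² = 0.83² + 0.02² + 0.13² + 0.02² = 0.6889 + 0.0004 + 0.0169 + 0.0004 = 0.7066
O = 0.3653 / √(0.3074 × 0.7066) = 0.3653 / 0.46606 = 0.7838

0.78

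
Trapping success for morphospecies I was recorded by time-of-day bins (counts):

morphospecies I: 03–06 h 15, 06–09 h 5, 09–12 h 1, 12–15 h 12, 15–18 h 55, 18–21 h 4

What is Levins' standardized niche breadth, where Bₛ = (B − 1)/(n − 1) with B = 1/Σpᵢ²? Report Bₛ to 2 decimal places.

Proportions for morphospecies I (n=92): 15/92=0.1630, 5/92=0.0543, 1/92=0.0109, 12/92=0.1304, 55/92=0.5978, 4/92=0.0435
Σpᵢ² = 0.1630² + 0.0543² + 0.0109² + 0.1304² + 0.5978² + 0.0435² = 0.026569 + 0.002948 + 0.000119 + 0.017004 + 0.357365 + 0.001892 = 0.405897
B = 1 / 0.405897 = 2.4637
Bₛ = (B − 1)/(n − 1) = (2.4637 − 1)/(6 − 1) = 1.4637/5 = 0.2927

0.29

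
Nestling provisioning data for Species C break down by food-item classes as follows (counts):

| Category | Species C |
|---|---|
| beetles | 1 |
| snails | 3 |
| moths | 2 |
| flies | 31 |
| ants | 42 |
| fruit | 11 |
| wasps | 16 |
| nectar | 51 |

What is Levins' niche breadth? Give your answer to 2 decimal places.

4.31

Proportions for Species C (n=157): 1/157=0.0064, 3/157=0.0191, 2/157=0.0127, 31/157=0.1975, 42/157=0.2675, 11/157=0.0701, 16/157=0.1019, 51/157=0.3248
Σpᵢ² = 0.0064² + 0.0191² + 0.0127² + 0.1975² + 0.2675² + 0.0701² + 0.1019² + 0.3248² = 0.000041 + 0.000365 + 0.000161 + 0.039006 + 0.071556 + 0.004914 + 0.010384 + 0.105495 = 0.231922
B = 1 / 0.231922 = 4.3118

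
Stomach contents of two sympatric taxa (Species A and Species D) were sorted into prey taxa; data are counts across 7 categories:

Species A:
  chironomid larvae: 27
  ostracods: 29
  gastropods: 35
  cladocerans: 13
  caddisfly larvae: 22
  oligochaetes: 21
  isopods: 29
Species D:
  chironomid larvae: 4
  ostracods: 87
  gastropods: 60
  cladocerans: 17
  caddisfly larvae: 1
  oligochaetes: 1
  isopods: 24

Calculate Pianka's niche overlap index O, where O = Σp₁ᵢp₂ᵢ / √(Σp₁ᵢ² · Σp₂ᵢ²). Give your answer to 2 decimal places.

0.75

Proportions for Species A (n=176): 27/176=0.1534, 29/176=0.1648, 35/176=0.1989, 13/176=0.0739, 22/176=0.1250, 21/176=0.1193, 29/176=0.1648
Proportions for Species D (n=194): 4/194=0.0206, 87/194=0.4485, 60/194=0.3093, 17/194=0.0876, 1/194=0.0052, 1/194=0.0052, 24/194=0.1237
Σ p₁ᵢp₂ᵢ = 0.003160 + 0.073913 + 0.061520 + 0.006474 + 0.000650 + 0.000620 + 0.020386 = 0.166723
Σp_1ᵢ² = 0.1534² + 0.1648² + 0.1989² + 0.0739² + 0.1250² + 0.1193² + 0.1648² = 0.023532 + 0.027159 + 0.039561 + 0.005461 + 0.015625 + 0.014232 + 0.027159 = 0.152729
Σp_2ᵢ² = 0.0206² + 0.4485² + 0.3093² + 0.0876² + 0.0052² + 0.0052² + 0.1237² = 0.000424 + 0.201152 + 0.095666 + 0.007674 + 0.000027 + 0.000027 + 0.015302 = 0.320272
O = 0.166723 / √(0.152729 × 0.320272) = 0.166723 / 0.2211670 = 0.7538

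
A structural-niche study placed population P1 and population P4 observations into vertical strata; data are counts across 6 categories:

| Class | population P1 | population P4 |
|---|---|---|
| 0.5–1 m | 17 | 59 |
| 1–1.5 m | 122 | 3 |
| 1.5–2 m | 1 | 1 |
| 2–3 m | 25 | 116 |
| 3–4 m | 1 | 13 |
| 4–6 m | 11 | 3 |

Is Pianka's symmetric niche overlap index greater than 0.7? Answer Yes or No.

No

Proportions for population P1 (n=177): 17/177=0.0960, 122/177=0.6893, 1/177=0.0056, 25/177=0.1412, 1/177=0.0056, 11/177=0.0621
Proportions for population P4 (n=195): 59/195=0.3026, 3/195=0.0154, 1/195=0.0051, 116/195=0.5949, 13/195=0.0667, 3/195=0.0154
Σ p₁ᵢp₂ᵢ = 0.029050 + 0.010615 + 0.000029 + 0.084000 + 0.000374 + 0.000956 = 0.125024
Σp_1ᵢ² = 0.0960² + 0.6893² + 0.0056² + 0.1412² + 0.0056² + 0.0621² = 0.009216 + 0.475134 + 0.000031 + 0.019937 + 0.000031 + 0.003856 = 0.508205
Σp_2ᵢ² = 0.3026² + 0.0154² + 0.0051² + 0.5949² + 0.0667² + 0.0154² = 0.091567 + 0.000237 + 0.000026 + 0.353906 + 0.004449 + 0.000237 = 0.450422
O = 0.125024 / √(0.508205 × 0.450422) = 0.125024 / 0.4784420 = 0.2613
O = 0.2613 < 0.7 → No.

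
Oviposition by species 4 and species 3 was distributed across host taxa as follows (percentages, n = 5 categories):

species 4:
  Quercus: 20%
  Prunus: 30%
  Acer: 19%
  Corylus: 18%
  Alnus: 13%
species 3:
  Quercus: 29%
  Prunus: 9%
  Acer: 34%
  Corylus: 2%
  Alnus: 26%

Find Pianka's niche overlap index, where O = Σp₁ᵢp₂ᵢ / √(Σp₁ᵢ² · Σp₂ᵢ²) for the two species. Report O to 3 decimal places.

Convert percentages to proportions (divide by 100).
Σ p₁ᵢp₂ᵢ = 0.0580 + 0.0270 + 0.0646 + 0.0036 + 0.0338 = 0.1870
Σp_1ᵢ² = 0.20² + 0.30² + 0.19² + 0.18² + 0.13² = 0.0400 + 0.0900 + 0.0361 + 0.0324 + 0.0169 = 0.2154
Σp_2ᵢ² = 0.29² + 0.09² + 0.34² + 0.02² + 0.26² = 0.0841 + 0.0081 + 0.1156 + 0.0004 + 0.0676 = 0.2758
O = 0.1870 / √(0.2154 × 0.2758) = 0.1870 / 0.243736 = 0.76722

0.767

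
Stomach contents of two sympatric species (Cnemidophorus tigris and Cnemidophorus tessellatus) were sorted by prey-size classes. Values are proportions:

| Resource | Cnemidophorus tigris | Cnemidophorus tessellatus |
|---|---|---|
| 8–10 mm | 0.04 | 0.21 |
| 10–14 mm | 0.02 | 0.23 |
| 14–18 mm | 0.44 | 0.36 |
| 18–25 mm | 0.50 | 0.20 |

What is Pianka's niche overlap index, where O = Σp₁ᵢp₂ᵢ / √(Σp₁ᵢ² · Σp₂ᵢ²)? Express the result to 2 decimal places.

Σ p₁ᵢp₂ᵢ = 0.0084 + 0.0046 + 0.1584 + 0.1000 = 0.2714
Σp_1ᵢ² = 0.04² + 0.02² + 0.44² + 0.50² = 0.0016 + 0.0004 + 0.1936 + 0.2500 = 0.4456
Σp_2ᵢ² = 0.21² + 0.23² + 0.36² + 0.20² = 0.0441 + 0.0529 + 0.1296 + 0.0400 = 0.2666
O = 0.2714 / √(0.4456 × 0.2666) = 0.2714 / 0.34467 = 0.7874

0.79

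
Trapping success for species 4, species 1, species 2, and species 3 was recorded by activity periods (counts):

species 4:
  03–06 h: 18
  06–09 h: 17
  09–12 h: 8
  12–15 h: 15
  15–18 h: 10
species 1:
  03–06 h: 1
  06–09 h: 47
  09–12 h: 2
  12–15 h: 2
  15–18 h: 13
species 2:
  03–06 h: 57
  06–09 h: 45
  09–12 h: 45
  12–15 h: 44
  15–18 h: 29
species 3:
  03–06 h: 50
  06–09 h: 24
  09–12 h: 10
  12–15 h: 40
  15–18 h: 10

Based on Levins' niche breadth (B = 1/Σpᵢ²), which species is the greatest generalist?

species 2

Proportions for species 4 (n=68): 18/68=0.2647, 17/68=0.2500, 8/68=0.1176, 15/68=0.2206, 10/68=0.1471
Proportions for species 1 (n=65): 1/65=0.0154, 47/65=0.7231, 2/65=0.0308, 2/65=0.0308, 13/65=0.2000
Proportions for species 2 (n=220): 57/220=0.2591, 45/220=0.2045, 45/220=0.2045, 44/220=0.2000, 29/220=0.1318
Proportions for species 3 (n=134): 50/134=0.3731, 24/134=0.1791, 10/134=0.0746, 40/134=0.2985, 10/134=0.0746
Σp_4ᵢ² = 0.2647² + 0.2500² + 0.1176² + 0.2206² + 0.1471² = 0.070066 + 0.062500 + 0.013830 + 0.048664 + 0.021638 = 0.216698
B_4 = 1 / 0.216698 = 4.6147
Σp_1ᵢ² = 0.0154² + 0.7231² + 0.0308² + 0.0308² + 0.2000² = 0.000237 + 0.522874 + 0.000949 + 0.000949 + 0.040000 = 0.565009
B_1 = 1 / 0.565009 = 1.7699
Σp_2ᵢ² = 0.2591² + 0.2045² + 0.2045² + 0.2000² + 0.1318² = 0.067133 + 0.041820 + 0.041820 + 0.040000 + 0.017371 = 0.208144
B_2 = 1 / 0.208144 = 4.8044
Σp_3ᵢ² = 0.3731² + 0.1791² + 0.0746² + 0.2985² + 0.0746² = 0.139204 + 0.032077 + 0.005565 + 0.089102 + 0.005565 = 0.271513
B_3 = 1 / 0.271513 = 3.6831
Highest B → broadest niche (most generalist): species 2 (B = 4.80).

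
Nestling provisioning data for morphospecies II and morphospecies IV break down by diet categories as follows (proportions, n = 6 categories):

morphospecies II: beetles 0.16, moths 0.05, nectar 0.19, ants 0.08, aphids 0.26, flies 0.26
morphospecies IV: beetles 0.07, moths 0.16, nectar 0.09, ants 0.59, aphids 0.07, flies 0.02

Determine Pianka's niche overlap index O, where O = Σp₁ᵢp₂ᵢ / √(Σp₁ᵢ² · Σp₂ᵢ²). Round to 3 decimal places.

0.376

Σ p₁ᵢp₂ᵢ = 0.0112 + 0.0080 + 0.0171 + 0.0472 + 0.0182 + 0.0052 = 0.1069
Σp_1ᵢ² = 0.16² + 0.05² + 0.19² + 0.08² + 0.26² + 0.26² = 0.0256 + 0.0025 + 0.0361 + 0.0064 + 0.0676 + 0.0676 = 0.2058
Σp_2ᵢ² = 0.07² + 0.16² + 0.09² + 0.59² + 0.07² + 0.02² = 0.0049 + 0.0256 + 0.0081 + 0.3481 + 0.0049 + 0.0004 = 0.3920
O = 0.1069 / √(0.2058 × 0.3920) = 0.1069 / 0.284031 = 0.37637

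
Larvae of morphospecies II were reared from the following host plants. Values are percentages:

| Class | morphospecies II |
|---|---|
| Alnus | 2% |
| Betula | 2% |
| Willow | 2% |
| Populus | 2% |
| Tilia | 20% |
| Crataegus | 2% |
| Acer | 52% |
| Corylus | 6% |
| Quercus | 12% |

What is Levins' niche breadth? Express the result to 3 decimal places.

Convert percentages to proportions (divide by 100).
Σpᵢ² = 0.02² + 0.02² + 0.02² + 0.02² + 0.20² + 0.02² + 0.52² + 0.06² + 0.12² = 0.0004 + 0.0004 + 0.0004 + 0.0004 + 0.0400 + 0.0004 + 0.2704 + 0.0036 + 0.0144 = 0.3304
B = 1 / 0.3304 = 3.02663

3.027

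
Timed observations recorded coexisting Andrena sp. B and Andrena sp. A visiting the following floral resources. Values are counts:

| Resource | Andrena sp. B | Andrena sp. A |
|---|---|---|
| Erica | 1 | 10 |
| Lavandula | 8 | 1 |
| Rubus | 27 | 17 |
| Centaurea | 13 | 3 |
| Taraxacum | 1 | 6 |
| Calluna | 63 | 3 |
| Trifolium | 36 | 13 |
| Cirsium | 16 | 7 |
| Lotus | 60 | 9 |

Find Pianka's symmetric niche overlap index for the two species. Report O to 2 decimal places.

0.67

Proportions for Andrena sp. B (n=225): 1/225=0.0044, 8/225=0.0356, 27/225=0.1200, 13/225=0.0578, 1/225=0.0044, 63/225=0.2800, 36/225=0.1600, 16/225=0.0711, 60/225=0.2667
Proportions for Andrena sp. A (n=69): 10/69=0.1449, 1/69=0.0145, 17/69=0.2464, 3/69=0.0435, 6/69=0.0870, 3/69=0.0435, 13/69=0.1884, 7/69=0.1014, 9/69=0.1304
Σ p₁ᵢp₂ᵢ = 0.000638 + 0.000516 + 0.029568 + 0.002514 + 0.000383 + 0.012180 + 0.030144 + 0.007210 + 0.034778 = 0.117931
Σp_1ᵢ² = 0.0044² + 0.0356² + 0.1200² + 0.0578² + 0.0044² + 0.2800² + 0.1600² + 0.0711² + 0.2667² = 0.000019 + 0.001267 + 0.014400 + 0.003341 + 0.000019 + 0.078400 + 0.025600 + 0.005055 + 0.071129 = 0.199230
Σp_2ᵢ² = 0.1449² + 0.0145² + 0.2464² + 0.0435² + 0.0870² + 0.0435² + 0.1884² + 0.1014² + 0.1304² = 0.020996 + 0.000210 + 0.060713 + 0.001892 + 0.007569 + 0.001892 + 0.035495 + 0.010282 + 0.017004 = 0.156053
O = 0.117931 / √(0.199230 × 0.156053) = 0.117931 / 0.1763248 = 0.6688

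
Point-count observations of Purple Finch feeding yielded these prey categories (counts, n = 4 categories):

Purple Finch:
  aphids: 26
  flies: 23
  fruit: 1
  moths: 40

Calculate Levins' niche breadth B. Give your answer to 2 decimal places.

2.89

Proportions for Purple Finch (n=90): 26/90=0.2889, 23/90=0.2556, 1/90=0.0111, 40/90=0.4444
Σpᵢ² = 0.2889² + 0.2556² + 0.0111² + 0.4444² = 0.083463 + 0.065331 + 0.000123 + 0.197491 = 0.346408
B = 1 / 0.346408 = 2.8868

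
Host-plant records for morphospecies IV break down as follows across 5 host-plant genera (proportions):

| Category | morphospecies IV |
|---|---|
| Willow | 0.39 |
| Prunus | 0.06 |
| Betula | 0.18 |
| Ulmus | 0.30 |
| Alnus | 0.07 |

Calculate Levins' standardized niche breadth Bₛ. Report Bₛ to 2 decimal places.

Σpᵢ² = 0.39² + 0.06² + 0.18² + 0.30² + 0.07² = 0.1521 + 0.0036 + 0.0324 + 0.0900 + 0.0049 = 0.2830
B = 1 / 0.2830 = 3.5336
Bₛ = (B − 1)/(n − 1) = (3.5336 − 1)/(5 − 1) = 2.5336/4 = 0.6334

0.63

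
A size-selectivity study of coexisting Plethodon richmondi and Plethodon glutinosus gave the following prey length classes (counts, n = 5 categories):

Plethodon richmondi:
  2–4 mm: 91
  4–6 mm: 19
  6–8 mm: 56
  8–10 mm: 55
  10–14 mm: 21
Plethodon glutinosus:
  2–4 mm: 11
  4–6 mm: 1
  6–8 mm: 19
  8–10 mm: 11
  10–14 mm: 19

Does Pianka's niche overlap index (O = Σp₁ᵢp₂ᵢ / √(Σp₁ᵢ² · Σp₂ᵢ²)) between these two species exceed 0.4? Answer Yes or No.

Proportions for Plethodon richmondi (n=242): 91/242=0.3760, 19/242=0.0785, 56/242=0.2314, 55/242=0.2273, 21/242=0.0868
Proportions for Plethodon glutinosus (n=61): 11/61=0.1803, 1/61=0.0164, 19/61=0.3115, 11/61=0.1803, 19/61=0.3115
Σ p₁ᵢp₂ᵢ = 0.067793 + 0.001287 + 0.072081 + 0.040982 + 0.027038 = 0.209181
Σp_1ᵢ² = 0.3760² + 0.0785² + 0.2314² + 0.2273² + 0.0868² = 0.141376 + 0.006162 + 0.053546 + 0.051665 + 0.007534 = 0.260283
Σp_2ᵢ² = 0.1803² + 0.0164² + 0.3115² + 0.1803² + 0.3115² = 0.032508 + 0.000269 + 0.097032 + 0.032508 + 0.097032 = 0.259349
O = 0.209181 / √(0.260283 × 0.259349) = 0.209181 / 0.2598156 = 0.8051
O = 0.8051 > 0.4 → Yes.

Yes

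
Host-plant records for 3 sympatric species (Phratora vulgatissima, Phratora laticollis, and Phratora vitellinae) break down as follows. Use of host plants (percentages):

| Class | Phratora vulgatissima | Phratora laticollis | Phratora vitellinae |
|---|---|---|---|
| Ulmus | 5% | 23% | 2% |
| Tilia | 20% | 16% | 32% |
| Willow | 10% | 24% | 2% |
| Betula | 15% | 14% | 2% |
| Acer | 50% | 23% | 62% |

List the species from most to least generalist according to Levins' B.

Phratora laticollis > Phratora vulgatissima > Phratora vitellinae

Convert percentages to proportions (divide by 100).
Σp_vulgᵢ² = 0.05² + 0.20² + 0.10² + 0.15² + 0.50² = 0.0025 + 0.0400 + 0.0100 + 0.0225 + 0.2500 = 0.3250
B_vulg = 1 / 0.3250 = 3.0769
Σp_latiᵢ² = 0.23² + 0.16² + 0.24² + 0.14² + 0.23² = 0.0529 + 0.0256 + 0.0576 + 0.0196 + 0.0529 = 0.2086
B_lati = 1 / 0.2086 = 4.7939
Σp_viteᵢ² = 0.02² + 0.32² + 0.02² + 0.02² + 0.62² = 0.0004 + 0.1024 + 0.0004 + 0.0004 + 0.3844 = 0.4880
B_vite = 1 / 0.4880 = 2.0492
Ranking by B (broadest → narrowest): Phratora laticollis (4.79) > Phratora vulgatissima (3.08) > Phratora vitellinae (2.05)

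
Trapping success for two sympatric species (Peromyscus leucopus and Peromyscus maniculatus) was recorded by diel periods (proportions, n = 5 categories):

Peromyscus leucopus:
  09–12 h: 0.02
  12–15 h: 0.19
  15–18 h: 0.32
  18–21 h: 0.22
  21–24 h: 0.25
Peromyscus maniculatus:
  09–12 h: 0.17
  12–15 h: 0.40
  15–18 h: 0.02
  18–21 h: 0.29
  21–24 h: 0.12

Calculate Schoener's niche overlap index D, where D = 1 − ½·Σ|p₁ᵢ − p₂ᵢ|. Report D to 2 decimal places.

Σ|p₁ᵢ − p₂ᵢ| = 0.15 + 0.21 + 0.30 + 0.07 + 0.13 = 0.86
D = 1 − ½ × 0.86 = 1 − 0.430 = 0.5700

0.57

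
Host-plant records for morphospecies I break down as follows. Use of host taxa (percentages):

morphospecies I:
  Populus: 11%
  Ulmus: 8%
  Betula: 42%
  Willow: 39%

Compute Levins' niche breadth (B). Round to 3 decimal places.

Convert percentages to proportions (divide by 100).
Σpᵢ² = 0.11² + 0.08² + 0.42² + 0.39² = 0.0121 + 0.0064 + 0.1764 + 0.1521 = 0.3470
B = 1 / 0.3470 = 2.88184

2.882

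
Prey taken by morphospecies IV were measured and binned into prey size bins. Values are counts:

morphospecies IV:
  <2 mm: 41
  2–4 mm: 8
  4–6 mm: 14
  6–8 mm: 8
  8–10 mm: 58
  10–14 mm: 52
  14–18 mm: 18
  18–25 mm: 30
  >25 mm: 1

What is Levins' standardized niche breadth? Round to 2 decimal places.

Proportions for morphospecies IV (n=230): 41/230=0.1783, 8/230=0.0348, 14/230=0.0609, 8/230=0.0348, 58/230=0.2522, 52/230=0.2261, 18/230=0.0783, 30/230=0.1304, 1/230=0.0043
Σpᵢ² = 0.1783² + 0.0348² + 0.0609² + 0.0348² + 0.2522² + 0.2261² + 0.0783² + 0.1304² + 0.0043² = 0.031791 + 0.001211 + 0.003709 + 0.001211 + 0.063605 + 0.051121 + 0.006131 + 0.017004 + 0.000018 = 0.175801
B = 1 / 0.175801 = 5.6882
Bₛ = (B − 1)/(n − 1) = (5.6882 − 1)/(9 − 1) = 4.6882/8 = 0.5860

0.59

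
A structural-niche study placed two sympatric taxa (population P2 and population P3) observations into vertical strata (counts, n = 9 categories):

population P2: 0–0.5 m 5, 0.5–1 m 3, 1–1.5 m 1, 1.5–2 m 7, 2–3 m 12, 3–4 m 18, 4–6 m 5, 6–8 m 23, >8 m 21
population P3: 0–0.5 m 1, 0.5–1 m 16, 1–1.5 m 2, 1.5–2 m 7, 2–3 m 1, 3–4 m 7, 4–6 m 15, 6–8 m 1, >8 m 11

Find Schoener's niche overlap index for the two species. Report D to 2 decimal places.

0.51

Proportions for population P2 (n=95): 5/95=0.0526, 3/95=0.0316, 1/95=0.0105, 7/95=0.0737, 12/95=0.1263, 18/95=0.1895, 5/95=0.0526, 23/95=0.2421, 21/95=0.2211
Proportions for population P3 (n=61): 1/61=0.0164, 16/61=0.2623, 2/61=0.0328, 7/61=0.1148, 1/61=0.0164, 7/61=0.1148, 15/61=0.2459, 1/61=0.0164, 11/61=0.1803
Σ|p₁ᵢ − p₂ᵢ| = 0.0362 + 0.2307 + 0.0223 + 0.0411 + 0.1099 + 0.0747 + 0.1933 + 0.2257 + 0.0408 = 0.9747
D = 1 − ½ × 0.9747 = 1 − 0.48735 = 0.51265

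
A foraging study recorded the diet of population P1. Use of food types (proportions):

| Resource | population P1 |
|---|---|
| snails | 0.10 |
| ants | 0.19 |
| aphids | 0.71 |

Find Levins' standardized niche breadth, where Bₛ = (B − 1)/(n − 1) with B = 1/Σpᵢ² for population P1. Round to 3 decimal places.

0.409

Σpᵢ² = 0.10² + 0.19² + 0.71² = 0.0100 + 0.0361 + 0.5041 = 0.5502
B = 1 / 0.5502 = 1.81752
Bₛ = (B − 1)/(n − 1) = (1.81752 − 1)/(3 − 1) = 0.81752/2 = 0.40876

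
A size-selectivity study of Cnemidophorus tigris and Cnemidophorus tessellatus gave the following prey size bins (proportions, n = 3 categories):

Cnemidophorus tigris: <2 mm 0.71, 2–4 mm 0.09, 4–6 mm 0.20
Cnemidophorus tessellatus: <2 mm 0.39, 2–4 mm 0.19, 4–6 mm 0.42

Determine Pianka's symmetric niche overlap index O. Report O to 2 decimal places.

0.84

Σ p₁ᵢp₂ᵢ = 0.2769 + 0.0171 + 0.0840 = 0.3780
Σp_1ᵢ² = 0.71² + 0.09² + 0.20² = 0.5041 + 0.0081 + 0.0400 = 0.5522
Σp_2ᵢ² = 0.39² + 0.19² + 0.42² = 0.1521 + 0.0361 + 0.1764 = 0.3646
O = 0.3780 / √(0.5522 × 0.3646) = 0.3780 / 0.44870 = 0.8424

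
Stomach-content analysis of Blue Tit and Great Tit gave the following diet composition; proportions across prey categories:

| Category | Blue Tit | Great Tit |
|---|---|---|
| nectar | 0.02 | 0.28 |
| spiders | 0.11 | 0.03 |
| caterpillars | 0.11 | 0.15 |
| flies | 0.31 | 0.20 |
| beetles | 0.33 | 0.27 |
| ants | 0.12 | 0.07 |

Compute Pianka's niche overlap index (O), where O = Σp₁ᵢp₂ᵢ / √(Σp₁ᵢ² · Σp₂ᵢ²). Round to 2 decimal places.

0.80

Σ p₁ᵢp₂ᵢ = 0.0056 + 0.0033 + 0.0165 + 0.0620 + 0.0891 + 0.0084 = 0.1849
Σp_1ᵢ² = 0.02² + 0.11² + 0.11² + 0.31² + 0.33² + 0.12² = 0.0004 + 0.0121 + 0.0121 + 0.0961 + 0.1089 + 0.0144 = 0.2440
Σp_2ᵢ² = 0.28² + 0.03² + 0.15² + 0.20² + 0.27² + 0.07² = 0.0784 + 0.0009 + 0.0225 + 0.0400 + 0.0729 + 0.0049 = 0.2196
O = 0.1849 / √(0.2440 × 0.2196) = 0.1849 / 0.23148 = 0.7988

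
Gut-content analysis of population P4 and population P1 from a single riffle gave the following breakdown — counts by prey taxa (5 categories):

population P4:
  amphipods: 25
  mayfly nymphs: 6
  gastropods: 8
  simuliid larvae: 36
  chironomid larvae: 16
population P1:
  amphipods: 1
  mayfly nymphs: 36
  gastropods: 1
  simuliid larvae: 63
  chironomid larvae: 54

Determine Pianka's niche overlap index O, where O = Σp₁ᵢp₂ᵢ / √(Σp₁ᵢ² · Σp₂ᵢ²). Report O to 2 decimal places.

Proportions for population P4 (n=91): 25/91=0.2747, 6/91=0.0659, 8/91=0.0879, 36/91=0.3956, 16/91=0.1758
Proportions for population P1 (n=155): 1/155=0.0065, 36/155=0.2323, 1/155=0.0065, 63/155=0.4065, 54/155=0.3484
Σ p₁ᵢp₂ᵢ = 0.001786 + 0.015309 + 0.000571 + 0.160811 + 0.061249 = 0.239726
Σp_1ᵢ² = 0.2747² + 0.0659² + 0.0879² + 0.3956² + 0.1758² = 0.075460 + 0.004343 + 0.007726 + 0.156499 + 0.030906 = 0.274934
Σp_2ᵢ² = 0.0065² + 0.2323² + 0.0065² + 0.4065² + 0.3484² = 0.000042 + 0.053963 + 0.000042 + 0.165242 + 0.121383 = 0.340672
O = 0.239726 / √(0.274934 × 0.340672) = 0.239726 / 0.3060430 = 0.7833

0.78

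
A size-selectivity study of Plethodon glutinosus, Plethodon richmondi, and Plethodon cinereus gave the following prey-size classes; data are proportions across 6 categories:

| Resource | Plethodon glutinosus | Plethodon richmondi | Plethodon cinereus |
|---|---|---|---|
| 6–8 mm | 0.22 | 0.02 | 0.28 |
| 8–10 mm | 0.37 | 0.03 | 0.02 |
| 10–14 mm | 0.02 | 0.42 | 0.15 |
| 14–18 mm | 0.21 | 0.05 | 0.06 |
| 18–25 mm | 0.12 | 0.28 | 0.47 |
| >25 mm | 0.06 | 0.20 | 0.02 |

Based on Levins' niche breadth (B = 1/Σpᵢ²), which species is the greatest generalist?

Plethodon glutinosus

Σp_glutᵢ² = 0.22² + 0.37² + 0.02² + 0.21² + 0.12² + 0.06² = 0.0484 + 0.1369 + 0.0004 + 0.0441 + 0.0144 + 0.0036 = 0.2478
B_glut = 1 / 0.2478 = 4.0355
Σp_richᵢ² = 0.02² + 0.03² + 0.42² + 0.05² + 0.28² + 0.20² = 0.0004 + 0.0009 + 0.1764 + 0.0025 + 0.0784 + 0.0400 = 0.2986
B_rich = 1 / 0.2986 = 3.3490
Σp_cineᵢ² = 0.28² + 0.02² + 0.15² + 0.06² + 0.47² + 0.02² = 0.0784 + 0.0004 + 0.0225 + 0.0036 + 0.2209 + 0.0004 = 0.3262
B_cine = 1 / 0.3262 = 3.0656
Highest B → broadest niche (most generalist): Plethodon glutinosus (B = 4.04).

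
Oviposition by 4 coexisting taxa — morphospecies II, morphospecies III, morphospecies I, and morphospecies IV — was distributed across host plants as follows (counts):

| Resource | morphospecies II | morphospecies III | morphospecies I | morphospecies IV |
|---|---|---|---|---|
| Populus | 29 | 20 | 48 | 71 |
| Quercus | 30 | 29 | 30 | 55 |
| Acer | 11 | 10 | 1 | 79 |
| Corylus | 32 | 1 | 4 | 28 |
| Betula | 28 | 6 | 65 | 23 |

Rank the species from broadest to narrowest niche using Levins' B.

Proportions for morphospecies II (n=130): 29/130=0.2231, 30/130=0.2308, 11/130=0.0846, 32/130=0.2462, 28/130=0.2154
Proportions for morphospecies III (n=66): 20/66=0.3030, 29/66=0.4394, 10/66=0.1515, 1/66=0.0152, 6/66=0.0909
Proportions for morphospecies I (n=148): 48/148=0.3243, 30/148=0.2027, 1/148=0.0068, 4/148=0.0270, 65/148=0.4392
Proportions for morphospecies IV (n=256): 71/256=0.2773, 55/256=0.2148, 79/256=0.3086, 28/256=0.1094, 23/256=0.0898
Σp_IIᵢ² = 0.2231² + 0.2308² + 0.0846² + 0.2462² + 0.2154² = 0.049774 + 0.053269 + 0.007157 + 0.060614 + 0.046397 = 0.217211
B_II = 1 / 0.217211 = 4.6038
Σp_IIIᵢ² = 0.3030² + 0.4394² + 0.1515² + 0.0152² + 0.0909² = 0.091809 + 0.193072 + 0.022952 + 0.000231 + 0.008263 = 0.316327
B_III = 1 / 0.316327 = 3.1613
Σp_Iᵢ² = 0.3243² + 0.2027² + 0.0068² + 0.0270² + 0.4392² = 0.105170 + 0.041087 + 0.000046 + 0.000729 + 0.192897 = 0.339929
B_I = 1 / 0.339929 = 2.9418
Σp_IVᵢ² = 0.2773² + 0.2148² + 0.3086² + 0.1094² + 0.0898² = 0.076895 + 0.046139 + 0.095234 + 0.011968 + 0.008064 = 0.238300
B_IV = 1 / 0.238300 = 4.1964
Ranking by B (broadest → narrowest): morphospecies II (4.60) > morphospecies IV (4.20) > morphospecies III (3.16) > morphospecies I (2.94)

morphospecies II > morphospecies IV > morphospecies III > morphospecies I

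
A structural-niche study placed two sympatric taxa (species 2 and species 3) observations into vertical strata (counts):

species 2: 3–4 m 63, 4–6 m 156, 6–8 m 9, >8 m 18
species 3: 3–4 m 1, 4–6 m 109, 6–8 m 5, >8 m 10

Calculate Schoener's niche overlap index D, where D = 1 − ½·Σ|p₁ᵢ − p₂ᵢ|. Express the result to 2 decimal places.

Proportions for species 2 (n=246): 63/246=0.2561, 156/246=0.6341, 9/246=0.0366, 18/246=0.0732
Proportions for species 3 (n=125): 1/125=0.0080, 109/125=0.8720, 5/125=0.0400, 10/125=0.0800
Σ|p₁ᵢ − p₂ᵢ| = 0.2481 + 0.2379 + 0.0034 + 0.0068 = 0.4962
D = 1 − ½ × 0.4962 = 1 − 0.24810 = 0.75190

0.75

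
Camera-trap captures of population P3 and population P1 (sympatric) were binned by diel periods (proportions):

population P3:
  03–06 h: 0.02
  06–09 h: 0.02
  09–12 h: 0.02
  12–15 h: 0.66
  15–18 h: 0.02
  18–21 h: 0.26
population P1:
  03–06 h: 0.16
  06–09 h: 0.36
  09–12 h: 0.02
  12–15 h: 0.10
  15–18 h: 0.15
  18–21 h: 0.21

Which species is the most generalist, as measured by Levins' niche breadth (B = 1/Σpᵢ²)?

Σp_P3ᵢ² = 0.02² + 0.02² + 0.02² + 0.66² + 0.02² + 0.26² = 0.0004 + 0.0004 + 0.0004 + 0.4356 + 0.0004 + 0.0676 = 0.5048
B_P3 = 1 / 0.5048 = 1.9810
Σp_P1ᵢ² = 0.16² + 0.36² + 0.02² + 0.10² + 0.15² + 0.21² = 0.0256 + 0.1296 + 0.0004 + 0.0100 + 0.0225 + 0.0441 = 0.2322
B_P1 = 1 / 0.2322 = 4.3066
Highest B → broadest niche (most generalist): population P1 (B = 4.31).

population P1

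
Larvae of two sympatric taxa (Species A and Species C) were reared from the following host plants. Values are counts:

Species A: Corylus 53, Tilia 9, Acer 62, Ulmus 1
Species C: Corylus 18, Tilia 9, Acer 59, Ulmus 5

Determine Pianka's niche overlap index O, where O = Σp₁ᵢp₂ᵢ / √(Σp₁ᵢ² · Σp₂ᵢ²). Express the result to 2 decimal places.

0.92

Proportions for Species A (n=125): 53/125=0.4240, 9/125=0.0720, 62/125=0.4960, 1/125=0.0080
Proportions for Species C (n=91): 18/91=0.1978, 9/91=0.0989, 59/91=0.6484, 5/91=0.0549
Σ p₁ᵢp₂ᵢ = 0.083867 + 0.007121 + 0.321606 + 0.000439 = 0.413033
Σp_1ᵢ² = 0.4240² + 0.0720² + 0.4960² + 0.0080² = 0.179776 + 0.005184 + 0.246016 + 0.000064 = 0.431040
Σp_2ᵢ² = 0.1978² + 0.0989² + 0.6484² + 0.0549² = 0.039125 + 0.009781 + 0.420423 + 0.003014 = 0.472343
O = 0.413033 / √(0.431040 × 0.472343) = 0.413033 / 0.4512192 = 0.9154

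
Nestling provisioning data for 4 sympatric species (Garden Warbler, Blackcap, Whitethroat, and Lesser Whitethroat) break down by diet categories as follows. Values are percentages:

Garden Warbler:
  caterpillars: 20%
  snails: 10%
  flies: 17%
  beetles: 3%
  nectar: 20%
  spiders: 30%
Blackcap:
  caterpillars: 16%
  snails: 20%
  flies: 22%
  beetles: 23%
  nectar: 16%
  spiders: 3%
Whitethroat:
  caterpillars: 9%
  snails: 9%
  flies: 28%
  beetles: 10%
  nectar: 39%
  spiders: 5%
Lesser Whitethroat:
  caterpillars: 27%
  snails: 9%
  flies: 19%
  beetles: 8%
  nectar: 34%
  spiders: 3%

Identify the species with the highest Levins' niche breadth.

Blackcap

Convert percentages to proportions (divide by 100).
Σp_Gardᵢ² = 0.20² + 0.10² + 0.17² + 0.03² + 0.20² + 0.30² = 0.0400 + 0.0100 + 0.0289 + 0.0009 + 0.0400 + 0.0900 = 0.2098
B_Gard = 1 / 0.2098 = 4.7664
Σp_Blacᵢ² = 0.16² + 0.20² + 0.22² + 0.23² + 0.16² + 0.03² = 0.0256 + 0.0400 + 0.0484 + 0.0529 + 0.0256 + 0.0009 = 0.1934
B_Blac = 1 / 0.1934 = 5.1706
Σp_Whitᵢ² = 0.09² + 0.09² + 0.28² + 0.10² + 0.39² + 0.05² = 0.0081 + 0.0081 + 0.0784 + 0.0100 + 0.1521 + 0.0025 = 0.2592
B_Whit = 1 / 0.2592 = 3.8580
Σp_Lessᵢ² = 0.27² + 0.09² + 0.19² + 0.08² + 0.34² + 0.03² = 0.0729 + 0.0081 + 0.0361 + 0.0064 + 0.1156 + 0.0009 = 0.2400
B_Less = 1 / 0.2400 = 4.1667
Highest B → broadest niche (most generalist): Blackcap (B = 5.17).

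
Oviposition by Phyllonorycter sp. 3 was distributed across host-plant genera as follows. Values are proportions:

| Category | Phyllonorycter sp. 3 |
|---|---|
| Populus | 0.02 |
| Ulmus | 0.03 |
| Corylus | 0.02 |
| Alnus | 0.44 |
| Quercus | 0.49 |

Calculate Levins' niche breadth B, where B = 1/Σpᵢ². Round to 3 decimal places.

2.297

Σpᵢ² = 0.02² + 0.03² + 0.02² + 0.44² + 0.49² = 0.0004 + 0.0009 + 0.0004 + 0.1936 + 0.2401 = 0.4354
B = 1 / 0.4354 = 2.29674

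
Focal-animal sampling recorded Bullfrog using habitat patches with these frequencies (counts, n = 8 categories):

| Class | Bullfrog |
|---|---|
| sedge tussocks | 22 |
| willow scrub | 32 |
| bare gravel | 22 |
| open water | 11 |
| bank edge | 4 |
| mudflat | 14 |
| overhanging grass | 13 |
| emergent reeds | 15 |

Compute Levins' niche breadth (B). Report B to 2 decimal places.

Proportions for Bullfrog (n=133): 22/133=0.1654, 32/133=0.2406, 22/133=0.1654, 11/133=0.0827, 4/133=0.0301, 14/133=0.1053, 13/133=0.0977, 15/133=0.1128
Σpᵢ² = 0.1654² + 0.2406² + 0.1654² + 0.0827² + 0.0301² + 0.1053² + 0.0977² + 0.1128² = 0.027357 + 0.057888 + 0.027357 + 0.006839 + 0.000906 + 0.011088 + 0.009545 + 0.012724 = 0.153704
B = 1 / 0.153704 = 6.5060

6.51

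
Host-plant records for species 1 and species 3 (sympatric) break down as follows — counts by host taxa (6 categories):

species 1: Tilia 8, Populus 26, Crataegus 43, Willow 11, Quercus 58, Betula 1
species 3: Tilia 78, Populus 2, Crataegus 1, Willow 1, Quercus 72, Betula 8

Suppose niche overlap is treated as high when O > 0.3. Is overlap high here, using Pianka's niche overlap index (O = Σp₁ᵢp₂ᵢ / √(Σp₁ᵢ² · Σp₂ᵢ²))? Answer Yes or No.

Proportions for species 1 (n=147): 8/147=0.0544, 26/147=0.1769, 43/147=0.2925, 11/147=0.0748, 58/147=0.3946, 1/147=0.0068
Proportions for species 3 (n=162): 78/162=0.4815, 2/162=0.0123, 1/162=0.0062, 1/162=0.0062, 72/162=0.4444, 8/162=0.0494
Σ p₁ᵢp₂ᵢ = 0.026194 + 0.002176 + 0.001814 + 0.000464 + 0.175360 + 0.000336 = 0.206344
Σp_1ᵢ² = 0.0544² + 0.1769² + 0.2925² + 0.0748² + 0.3946² + 0.0068² = 0.002959 + 0.031294 + 0.085556 + 0.005595 + 0.155709 + 0.000046 = 0.281159
Σp_2ᵢ² = 0.4815² + 0.0123² + 0.0062² + 0.0062² + 0.4444² + 0.0494² = 0.231842 + 0.000151 + 0.000038 + 0.000038 + 0.197491 + 0.002440 = 0.432000
O = 0.206344 / √(0.281159 × 0.432000) = 0.206344 / 0.3485121 = 0.5921
O = 0.5921 > 0.3 → Yes.

Yes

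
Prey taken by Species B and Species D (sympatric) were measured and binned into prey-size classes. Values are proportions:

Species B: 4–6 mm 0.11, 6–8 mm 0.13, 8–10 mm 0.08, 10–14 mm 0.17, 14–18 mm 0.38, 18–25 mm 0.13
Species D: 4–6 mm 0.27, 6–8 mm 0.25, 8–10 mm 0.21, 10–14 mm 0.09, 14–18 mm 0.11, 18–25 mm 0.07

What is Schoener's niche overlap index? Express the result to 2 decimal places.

0.59

Σ|p₁ᵢ − p₂ᵢ| = 0.16 + 0.12 + 0.13 + 0.08 + 0.27 + 0.06 = 0.82
D = 1 − ½ × 0.82 = 1 − 0.410 = 0.5900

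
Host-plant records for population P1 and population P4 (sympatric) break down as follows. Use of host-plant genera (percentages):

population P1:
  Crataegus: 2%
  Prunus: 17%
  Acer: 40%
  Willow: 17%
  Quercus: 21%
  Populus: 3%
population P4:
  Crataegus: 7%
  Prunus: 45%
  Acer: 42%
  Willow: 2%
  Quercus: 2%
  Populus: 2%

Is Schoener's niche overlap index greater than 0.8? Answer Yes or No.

Convert percentages to proportions (divide by 100).
Σ|p₁ᵢ − p₂ᵢ| = 0.05 + 0.28 + 0.02 + 0.15 + 0.19 + 0.01 = 0.70
D = 1 − ½ × 0.70 = 1 − 0.350 = 0.6500
D = 0.6500 < 0.8 → No.

No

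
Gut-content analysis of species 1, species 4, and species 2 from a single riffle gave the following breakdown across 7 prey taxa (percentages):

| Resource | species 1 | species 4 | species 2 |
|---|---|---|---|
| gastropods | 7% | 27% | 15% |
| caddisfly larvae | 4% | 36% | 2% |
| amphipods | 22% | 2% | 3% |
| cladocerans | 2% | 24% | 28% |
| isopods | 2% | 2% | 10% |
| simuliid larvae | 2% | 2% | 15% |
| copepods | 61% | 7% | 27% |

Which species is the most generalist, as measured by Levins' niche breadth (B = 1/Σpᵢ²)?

species 2

Convert percentages to proportions (divide by 100).
Σp_1ᵢ² = 0.07² + 0.04² + 0.22² + 0.02² + 0.02² + 0.02² + 0.61² = 0.0049 + 0.0016 + 0.0484 + 0.0004 + 0.0004 + 0.0004 + 0.3721 = 0.4282
B_1 = 1 / 0.4282 = 2.3354
Σp_4ᵢ² = 0.27² + 0.36² + 0.02² + 0.24² + 0.02² + 0.02² + 0.07² = 0.0729 + 0.1296 + 0.0004 + 0.0576 + 0.0004 + 0.0004 + 0.0049 = 0.2662
B_4 = 1 / 0.2662 = 3.7566
Σp_2ᵢ² = 0.15² + 0.02² + 0.03² + 0.28² + 0.10² + 0.15² + 0.27² = 0.0225 + 0.0004 + 0.0009 + 0.0784 + 0.0100 + 0.0225 + 0.0729 = 0.2076
B_2 = 1 / 0.2076 = 4.8170
Highest B → broadest niche (most generalist): species 2 (B = 4.82).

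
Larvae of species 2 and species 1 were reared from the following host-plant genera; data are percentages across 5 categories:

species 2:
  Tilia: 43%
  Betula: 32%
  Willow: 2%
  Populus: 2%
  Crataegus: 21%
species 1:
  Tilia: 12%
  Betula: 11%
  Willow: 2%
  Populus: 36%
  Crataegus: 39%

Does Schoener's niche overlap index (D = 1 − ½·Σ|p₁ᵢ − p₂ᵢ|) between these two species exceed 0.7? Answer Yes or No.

Convert percentages to proportions (divide by 100).
Σ|p₁ᵢ − p₂ᵢ| = 0.31 + 0.21 + 0.00 + 0.34 + 0.18 = 1.04
D = 1 − ½ × 1.04 = 1 − 0.520 = 0.4800
D = 0.4800 < 0.7 → No.

No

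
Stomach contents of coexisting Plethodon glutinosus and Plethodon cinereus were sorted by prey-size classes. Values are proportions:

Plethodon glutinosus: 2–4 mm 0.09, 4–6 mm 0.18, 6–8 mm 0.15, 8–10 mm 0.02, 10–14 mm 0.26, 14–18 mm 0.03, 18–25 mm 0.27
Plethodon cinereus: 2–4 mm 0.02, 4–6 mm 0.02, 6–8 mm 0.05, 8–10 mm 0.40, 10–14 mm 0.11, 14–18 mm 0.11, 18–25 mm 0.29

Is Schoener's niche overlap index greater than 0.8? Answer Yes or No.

Σ|p₁ᵢ − p₂ᵢ| = 0.07 + 0.16 + 0.10 + 0.38 + 0.15 + 0.08 + 0.02 = 0.96
D = 1 − ½ × 0.96 = 1 − 0.480 = 0.5200
D = 0.5200 < 0.8 → No.

No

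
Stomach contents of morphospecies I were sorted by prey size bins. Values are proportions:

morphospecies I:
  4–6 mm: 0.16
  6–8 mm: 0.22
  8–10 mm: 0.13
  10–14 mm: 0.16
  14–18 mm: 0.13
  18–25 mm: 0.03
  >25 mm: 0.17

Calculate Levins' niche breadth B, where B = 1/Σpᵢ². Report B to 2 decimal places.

6.13

Σpᵢ² = 0.16² + 0.22² + 0.13² + 0.16² + 0.13² + 0.03² + 0.17² = 0.0256 + 0.0484 + 0.0169 + 0.0256 + 0.0169 + 0.0009 + 0.0289 = 0.1632
B = 1 / 0.1632 = 6.1275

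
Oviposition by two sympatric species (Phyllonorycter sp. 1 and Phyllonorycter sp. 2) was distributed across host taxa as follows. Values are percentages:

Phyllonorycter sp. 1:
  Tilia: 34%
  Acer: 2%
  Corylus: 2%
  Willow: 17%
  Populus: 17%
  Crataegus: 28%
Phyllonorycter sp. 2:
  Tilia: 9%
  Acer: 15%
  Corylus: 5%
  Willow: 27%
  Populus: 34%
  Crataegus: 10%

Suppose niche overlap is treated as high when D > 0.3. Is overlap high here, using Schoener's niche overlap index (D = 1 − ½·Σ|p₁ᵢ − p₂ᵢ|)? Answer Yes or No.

Convert percentages to proportions (divide by 100).
Σ|p₁ᵢ − p₂ᵢ| = 0.25 + 0.13 + 0.03 + 0.10 + 0.17 + 0.18 = 0.86
D = 1 − ½ × 0.86 = 1 − 0.430 = 0.5700
D = 0.5700 > 0.3 → Yes.

Yes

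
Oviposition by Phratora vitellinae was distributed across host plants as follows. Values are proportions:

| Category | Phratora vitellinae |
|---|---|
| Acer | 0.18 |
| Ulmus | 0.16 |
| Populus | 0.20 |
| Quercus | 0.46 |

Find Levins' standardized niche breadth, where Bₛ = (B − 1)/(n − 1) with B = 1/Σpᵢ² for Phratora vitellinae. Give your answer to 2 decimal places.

0.74

Σpᵢ² = 0.18² + 0.16² + 0.20² + 0.46² = 0.0324 + 0.0256 + 0.0400 + 0.2116 = 0.3096
B = 1 / 0.3096 = 3.2300
Bₛ = (B − 1)/(n − 1) = (3.2300 − 1)/(4 − 1) = 2.2300/3 = 0.7433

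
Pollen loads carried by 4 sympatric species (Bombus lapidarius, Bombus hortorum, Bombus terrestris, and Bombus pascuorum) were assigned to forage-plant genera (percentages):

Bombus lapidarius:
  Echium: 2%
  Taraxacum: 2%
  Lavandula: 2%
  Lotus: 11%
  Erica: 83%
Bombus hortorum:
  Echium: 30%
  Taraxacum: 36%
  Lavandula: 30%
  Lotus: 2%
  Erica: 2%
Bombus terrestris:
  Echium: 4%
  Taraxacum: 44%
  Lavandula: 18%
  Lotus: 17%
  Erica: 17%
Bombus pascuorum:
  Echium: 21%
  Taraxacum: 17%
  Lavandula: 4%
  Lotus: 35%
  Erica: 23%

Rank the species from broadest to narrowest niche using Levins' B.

Bombus pascuorum > Bombus terrestris > Bombus hortorum > Bombus lapidarius

Convert percentages to proportions (divide by 100).
Σp_lapiᵢ² = 0.02² + 0.02² + 0.02² + 0.11² + 0.83² = 0.0004 + 0.0004 + 0.0004 + 0.0121 + 0.6889 = 0.7022
B_lapi = 1 / 0.7022 = 1.4241
Σp_hortᵢ² = 0.30² + 0.36² + 0.30² + 0.02² + 0.02² = 0.0900 + 0.1296 + 0.0900 + 0.0004 + 0.0004 = 0.3104
B_hort = 1 / 0.3104 = 3.2216
Σp_terrᵢ² = 0.04² + 0.44² + 0.18² + 0.17² + 0.17² = 0.0016 + 0.1936 + 0.0324 + 0.0289 + 0.0289 = 0.2854
B_terr = 1 / 0.2854 = 3.5039
Σp_pascᵢ² = 0.21² + 0.17² + 0.04² + 0.35² + 0.23² = 0.0441 + 0.0289 + 0.0016 + 0.1225 + 0.0529 = 0.2500
B_pasc = 1 / 0.2500 = 4.0000
Ranking by B (broadest → narrowest): Bombus pascuorum (4.00) > Bombus terrestris (3.50) > Bombus hortorum (3.22) > Bombus lapidarius (1.42)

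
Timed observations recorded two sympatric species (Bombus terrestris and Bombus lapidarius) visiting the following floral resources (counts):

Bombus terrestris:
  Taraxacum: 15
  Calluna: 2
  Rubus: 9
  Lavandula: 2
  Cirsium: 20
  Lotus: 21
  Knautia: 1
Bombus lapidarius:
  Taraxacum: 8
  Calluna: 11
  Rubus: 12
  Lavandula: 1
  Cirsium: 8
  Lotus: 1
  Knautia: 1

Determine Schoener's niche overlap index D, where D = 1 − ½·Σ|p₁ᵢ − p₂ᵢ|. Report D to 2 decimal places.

0.60

Proportions for Bombus terrestris (n=70): 15/70=0.2143, 2/70=0.0286, 9/70=0.1286, 2/70=0.0286, 20/70=0.2857, 21/70=0.3000, 1/70=0.0143
Proportions for Bombus lapidarius (n=42): 8/42=0.1905, 11/42=0.2619, 12/42=0.2857, 1/42=0.0238, 8/42=0.1905, 1/42=0.0238, 1/42=0.0238
Σ|p₁ᵢ − p₂ᵢ| = 0.0238 + 0.2333 + 0.1571 + 0.0048 + 0.0952 + 0.2762 + 0.0095 = 0.7999
D = 1 − ½ × 0.7999 = 1 − 0.39995 = 0.60005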